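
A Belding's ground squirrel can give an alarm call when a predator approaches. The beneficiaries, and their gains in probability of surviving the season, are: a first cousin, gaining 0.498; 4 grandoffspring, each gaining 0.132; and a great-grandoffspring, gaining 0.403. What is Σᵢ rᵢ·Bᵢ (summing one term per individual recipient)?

r to a first cousin = 1/8 (first cousins share one grandparent pair — two paths of length 4: r = 2·(1/2)^4 = 1/8).
r to a grandoffspring = 1/4 (two parent–offspring links: r = (1/2)^2 = 1/4).
r to a great-grandoffspring = 1/8 (three parent–offspring links: r = (1/2)^3 = 1/8).
Summing one r·B term per recipient: 1·0.125·0.498 + 4·0.25·0.132 + 1·0.125·0.403 = 0.244625.

0.244625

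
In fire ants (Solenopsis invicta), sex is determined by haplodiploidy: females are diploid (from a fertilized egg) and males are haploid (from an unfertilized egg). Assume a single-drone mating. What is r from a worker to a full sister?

Haplodiploid full sisters inherit their father's entire haploid genome identically (contributing 1/2) and on average half of their mother's contribution (1/2 · 1/2 = 1/4); r = 1/2 + 1/4 = 3/4.

0.75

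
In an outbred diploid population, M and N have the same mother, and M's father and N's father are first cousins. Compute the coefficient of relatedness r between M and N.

Wright's path rule: contributions from independent ancestry routes add.
M and N are related in two ways: half-sibs through their shared mother (r = 1/4) and second cousins through their fathers (r = 1/32).
r = 1/4 + 1/32 = 0.28125.

0.28125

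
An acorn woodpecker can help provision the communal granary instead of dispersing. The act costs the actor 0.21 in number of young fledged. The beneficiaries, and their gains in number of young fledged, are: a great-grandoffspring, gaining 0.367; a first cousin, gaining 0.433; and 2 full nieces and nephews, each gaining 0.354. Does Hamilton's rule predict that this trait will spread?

Yes

Hamilton's rule: the trait is favored when the sum of r·B over every recipient exceeds the actor's cost C.
r to a great-grandoffspring = 0.125 (three parent–offspring links: r = (1/2)^3 = 1/8).
r to a first cousin = 0.125 (first cousins share one grandparent pair — two paths of length 4: r = 2·(1/2)^4 = 1/8).
r to a full niece or nephew = 1/4 (full aunt/uncle↔niece/nephew: two paths of length 3 through the shared grandparent pair: r = 2·(1/2)^3 = 1/4).
Summing one r·B term per recipient: 1·0.125·0.367 + 1·0.125·0.433 + 2·0.25·0.354 = 0.277.
0.277 > 0.21: the indirect benefit exceeds the cost.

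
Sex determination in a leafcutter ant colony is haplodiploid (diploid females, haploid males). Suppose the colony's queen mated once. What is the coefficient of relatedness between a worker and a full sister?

0.75

Haplodiploid full sisters inherit their father's entire haploid genome identically (contributing 1/2) and on average half of their mother's contribution (1/2 · 1/2 = 1/4); r = 1/2 + 1/4 = 3/4.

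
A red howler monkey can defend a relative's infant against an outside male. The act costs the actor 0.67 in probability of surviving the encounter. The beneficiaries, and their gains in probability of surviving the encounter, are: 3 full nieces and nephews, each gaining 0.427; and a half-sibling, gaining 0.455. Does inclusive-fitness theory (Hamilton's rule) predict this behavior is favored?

No

Hamilton's rule: the trait is favored when the sum of r·B over every recipient exceeds the actor's cost C.
r to a full niece or nephew = 1/4 (full aunt/uncle↔niece/nephew: two paths of length 3 through the shared grandparent pair: r = 2·(1/2)^3 = 1/4).
r to a half-sibling = 1/4 (half-sibs share one parent — one path of length 2: r = (1/2)^2 = 1/4).
Summing one r·B term per recipient: 3·0.25·0.427 + 1·0.25·0.455 = 0.434.
0.434 < 0.67: the indirect benefit is less than the cost.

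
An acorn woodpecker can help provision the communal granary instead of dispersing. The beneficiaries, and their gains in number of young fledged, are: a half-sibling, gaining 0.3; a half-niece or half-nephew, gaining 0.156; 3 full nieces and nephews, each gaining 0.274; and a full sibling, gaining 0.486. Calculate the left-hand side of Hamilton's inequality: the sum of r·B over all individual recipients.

r to a half-sibling = 1/4 (half-sibs share one parent — one path of length 2: r = (1/2)^2 = 1/4).
r to a half-niece or half-nephew = 0.125 (half-aunt/uncle↔niece/nephew: one path of length 3: r = (1/2)^3 = 1/8).
r to a full niece or nephew = 0.25 (full aunt/uncle↔niece/nephew: two paths of length 3 through the shared grandparent pair: r = 2·(1/2)^3 = 1/4).
r to a full sibling = 0.5 (full sibs share both parents — two paths of length 2: r = 2·(1/2)^2 = 1/2).
Summing one r·B term per recipient: 1·0.25·0.3 + 1·0.125·0.156 + 3·0.25·0.274 + 1·0.5·0.486 = 0.543.

0.543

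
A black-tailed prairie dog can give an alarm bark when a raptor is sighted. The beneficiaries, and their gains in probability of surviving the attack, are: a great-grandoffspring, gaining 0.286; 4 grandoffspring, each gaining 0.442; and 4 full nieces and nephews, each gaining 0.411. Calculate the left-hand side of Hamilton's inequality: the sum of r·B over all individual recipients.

0.88875

r to a great-grandoffspring = 1/8 (three parent–offspring links: r = (1/2)^3 = 1/8).
r to a grandoffspring = 1/4 (two parent–offspring links: r = (1/2)^2 = 1/4).
r to a full niece or nephew = 1/4 (full aunt/uncle↔niece/nephew: two paths of length 3 through the shared grandparent pair: r = 2·(1/2)^3 = 1/4).
Summing one r·B term per recipient: 1·0.125·0.286 + 4·0.25·0.442 + 4·0.25·0.411 = 0.88875.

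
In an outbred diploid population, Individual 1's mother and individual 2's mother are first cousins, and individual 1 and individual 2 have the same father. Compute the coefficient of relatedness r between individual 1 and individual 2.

Relatedness sums over independent paths through distinct common ancestors.
Individual 1 and individual 2 are related in two ways: second cousins through their mothers (r = 1/32) and half-sibs through their shared father (r = 1/4).
r = 1/32 + 1/4 = 0.28125.

0.28125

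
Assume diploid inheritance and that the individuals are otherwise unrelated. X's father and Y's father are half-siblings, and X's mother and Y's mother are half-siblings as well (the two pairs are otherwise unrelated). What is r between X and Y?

Relatedness sums over independent paths through distinct common ancestors.
X and Y are related in two ways: half first cousins through their fathers (r = 1/16) and half first cousins through their mothers (r = 1/16).
r = 1/16 + 1/16 = 1/8 = 0.125.

0.125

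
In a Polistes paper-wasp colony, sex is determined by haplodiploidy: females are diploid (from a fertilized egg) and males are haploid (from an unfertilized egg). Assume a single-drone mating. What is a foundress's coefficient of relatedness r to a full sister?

Haplodiploid full sisters inherit their father's entire haploid genome identically (contributing 1/2) and on average half of their mother's contribution (1/2 · 1/2 = 1/4); r = 1/2 + 1/4 = 3/4.

0.75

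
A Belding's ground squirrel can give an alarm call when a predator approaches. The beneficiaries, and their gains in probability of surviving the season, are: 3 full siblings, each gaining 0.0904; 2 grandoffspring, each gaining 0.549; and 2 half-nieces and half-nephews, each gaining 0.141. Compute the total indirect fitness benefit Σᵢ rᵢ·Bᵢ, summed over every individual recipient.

r to a full sibling = 0.5 (full sibs share both parents — two paths of length 2: r = 2·(1/2)^2 = 1/2).
r to a grandoffspring = 1/4 (two parent–offspring links: r = (1/2)^2 = 1/4).
r to a half-niece or half-nephew = 0.125 (half-aunt/uncle↔niece/nephew: one path of length 3: r = (1/2)^3 = 1/8).
Summing one r·B term per recipient: 3·0.5·0.0904 + 2·0.25·0.549 + 2·0.125·0.141 = 0.44535.

0.44535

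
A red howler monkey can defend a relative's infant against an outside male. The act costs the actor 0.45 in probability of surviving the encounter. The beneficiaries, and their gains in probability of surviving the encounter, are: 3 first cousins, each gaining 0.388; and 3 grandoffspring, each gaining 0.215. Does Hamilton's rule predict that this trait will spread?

Hamilton's rule: the trait is favored when the sum of r·B over every recipient exceeds the actor's cost C.
r to a first cousin = 0.125 (first cousins share one grandparent pair — two paths of length 4: r = 2·(1/2)^4 = 1/8).
r to a grandoffspring = 0.25 (two parent–offspring links: r = (1/2)^2 = 1/4).
Summing one r·B term per recipient: 3·0.125·0.388 + 3·0.25·0.215 = 0.30675.
0.30675 < 0.45: the indirect benefit is less than the cost.

No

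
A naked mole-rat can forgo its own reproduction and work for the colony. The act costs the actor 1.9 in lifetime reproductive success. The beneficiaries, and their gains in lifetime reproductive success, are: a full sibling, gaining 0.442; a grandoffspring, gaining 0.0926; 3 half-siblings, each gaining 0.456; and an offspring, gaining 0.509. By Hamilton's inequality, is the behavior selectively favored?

No

Hamilton's rule: the trait is favored when the sum of r·B over every recipient exceeds the actor's cost C.
r to a full sibling = 1/2 (full sibs share both parents — two paths of length 2: r = 2·(1/2)^2 = 1/2).
r to a grandoffspring = 1/4 (two parent–offspring links: r = (1/2)^2 = 1/4).
r to a half-sibling = 0.25 (half-sibs share one parent — one path of length 2: r = (1/2)^2 = 1/4).
r to an offspring = 1/2 (one parent–offspring link: r = (1/2)^1 = 1/2).
Summing one r·B term per recipient: 1·0.5·0.442 + 1·0.25·0.0926 + 3·0.25·0.456 + 1·0.5·0.509 = 0.84065.
0.84065 < 1.9: the indirect benefit is less than the cost.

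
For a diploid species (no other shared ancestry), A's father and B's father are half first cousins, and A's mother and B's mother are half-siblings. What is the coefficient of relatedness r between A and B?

Relatedness sums over independent paths through distinct common ancestors.
A and B are related in two ways: half second cousins through their fathers (r = 1/64) and half first cousins through their mothers (r = 1/16).
r = 1/64 + 1/16 = 5/64 = 0.078125.

0.078125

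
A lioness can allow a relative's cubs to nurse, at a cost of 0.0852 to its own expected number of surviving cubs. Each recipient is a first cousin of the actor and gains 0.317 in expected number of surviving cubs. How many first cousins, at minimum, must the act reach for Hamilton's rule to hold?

3

r to a first cousin = 0.125 (first cousins share one grandparent pair — two paths of length 4: r = 2·(1/2)^4 = 1/8).
Hamilton's rule: n·r·B > C  ⇒  n > C/(r·B) = 0.0852/(0.125·0.317) = 2.15.
The smallest integer exceeding 2.15 is 3.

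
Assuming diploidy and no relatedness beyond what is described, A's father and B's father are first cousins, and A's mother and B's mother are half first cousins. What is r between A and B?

0.046875

Wright's path rule: contributions from independent ancestry routes add.
A and B are related in two ways: second cousins through their fathers (r = 1/32) and half second cousins through their mothers (r = 1/64).
r = 1/32 + 1/64 = 0.046875.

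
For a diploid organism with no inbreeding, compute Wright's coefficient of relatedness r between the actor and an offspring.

0.5

One parent–offspring link: r = (1/2)^1 = 1/2.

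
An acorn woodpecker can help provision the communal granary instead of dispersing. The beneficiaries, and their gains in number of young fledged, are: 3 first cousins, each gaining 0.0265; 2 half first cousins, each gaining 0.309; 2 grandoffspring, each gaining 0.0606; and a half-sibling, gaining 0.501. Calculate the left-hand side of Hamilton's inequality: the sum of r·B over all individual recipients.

0.2041125

r to a first cousin = 0.125 (first cousins share one grandparent pair — two paths of length 4: r = 2·(1/2)^4 = 1/8).
r to a half first cousin = 0.0625 (half first cousins share one grandparent — one path of length 4: r = (1/2)^4 = 1/16).
r to a grandoffspring = 0.25 (two parent–offspring links: r = (1/2)^2 = 1/4).
r to a half-sibling = 0.25 (half-sibs share one parent — one path of length 2: r = (1/2)^2 = 1/4).
Summing one r·B term per recipient: 3·0.125·0.0265 + 2·0.0625·0.309 + 2·0.25·0.0606 + 1·0.25·0.501 = 0.2041125.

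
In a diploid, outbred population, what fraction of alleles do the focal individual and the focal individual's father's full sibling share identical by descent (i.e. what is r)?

Each parent–offspring link contributes a factor of 1/2, and independent paths through distinct common ancestors add.
Full aunt/uncle↔niece/nephew: two paths of length 3 through the shared grandparent pair: r = 2·(1/2)^3 = 1/4.

0.25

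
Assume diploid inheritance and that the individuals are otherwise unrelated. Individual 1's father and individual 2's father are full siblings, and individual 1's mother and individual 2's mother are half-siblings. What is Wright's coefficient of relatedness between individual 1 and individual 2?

0.1875

Wright's path rule: contributions from independent ancestry routes add.
Individual 1 and individual 2 are related in two ways: first cousins through their fathers (r = 1/8) and half first cousins through their mothers (r = 1/16).
r = 1/8 + 1/16 = 0.1875.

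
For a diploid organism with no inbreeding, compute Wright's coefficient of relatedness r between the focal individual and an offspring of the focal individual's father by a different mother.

Each parent–offspring link contributes a factor of 1/2, and independent paths through distinct common ancestors add.
Half-sibs share one parent — one path of length 2: r = (1/2)^2 = 1/4.

0.25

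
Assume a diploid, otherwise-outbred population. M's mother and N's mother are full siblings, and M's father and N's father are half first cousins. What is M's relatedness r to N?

0.140625

Wright's path rule: contributions from independent ancestry routes add.
M and N are related in two ways: first cousins through their mothers (r = 1/8) and half second cousins through their fathers (r = 1/64).
r = 1/8 + 1/64 = 9/64 = 0.140625.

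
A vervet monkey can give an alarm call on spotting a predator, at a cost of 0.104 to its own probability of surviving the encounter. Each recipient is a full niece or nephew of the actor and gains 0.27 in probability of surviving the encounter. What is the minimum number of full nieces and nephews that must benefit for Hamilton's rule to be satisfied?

2

r to a full niece or nephew = 1/4 (full aunt/uncle↔niece/nephew: two paths of length 3 through the shared grandparent pair: r = 2·(1/2)^3 = 1/4).
Hamilton's rule: n·r·B > C  ⇒  n > C/(r·B) = 0.104/(0.25·0.27) = 1.541.
The smallest integer exceeding 1.541 is 2.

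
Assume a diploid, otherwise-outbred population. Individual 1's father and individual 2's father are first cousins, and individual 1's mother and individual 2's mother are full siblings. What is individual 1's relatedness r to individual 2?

Wright's path rule: contributions from independent ancestry routes add.
Individual 1 and individual 2 are related in two ways: second cousins through their fathers (r = 1/32) and first cousins through their mothers (r = 1/8).
r = 1/32 + 1/8 = 0.15625.

0.15625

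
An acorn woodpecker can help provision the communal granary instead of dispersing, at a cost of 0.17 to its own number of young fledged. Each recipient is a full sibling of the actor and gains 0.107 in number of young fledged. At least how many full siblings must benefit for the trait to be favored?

r to a full sibling = 1/2 (full sibs share both parents — two paths of length 2: r = 2·(1/2)^2 = 1/2).
Hamilton's rule: n·r·B > C  ⇒  n > C/(r·B) = 0.17/(0.5·0.107) = 3.178.
The smallest integer exceeding 3.178 is 4.

4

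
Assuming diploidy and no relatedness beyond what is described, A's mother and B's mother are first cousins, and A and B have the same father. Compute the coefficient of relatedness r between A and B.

Independent pedigree routes through distinct common ancestors add.
A and B are related in two ways: second cousins through their mothers (r = 1/32) and half-sibs through their shared father (r = 1/4).
r = 1/32 + 1/4 = 9/32 = 0.28125.

0.28125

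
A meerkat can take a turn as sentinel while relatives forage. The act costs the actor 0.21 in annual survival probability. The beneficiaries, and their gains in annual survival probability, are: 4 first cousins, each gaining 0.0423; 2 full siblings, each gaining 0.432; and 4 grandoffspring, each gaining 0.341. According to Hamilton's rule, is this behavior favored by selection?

Yes

Hamilton's rule: the trait is favored when the sum of r·B over every recipient exceeds the actor's cost C.
r to a first cousin = 0.125 (first cousins share one grandparent pair — two paths of length 4: r = 2·(1/2)^4 = 1/8).
r to a full sibling = 0.5 (full sibs share both parents — two paths of length 2: r = 2·(1/2)^2 = 1/2).
r to a grandoffspring = 0.25 (two parent–offspring links: r = (1/2)^2 = 1/4).
Summing one r·B term per recipient: 4·0.125·0.0423 + 2·0.5·0.432 + 4·0.25·0.341 = 0.79415.
0.79415 > 0.21: the indirect benefit exceeds the cost.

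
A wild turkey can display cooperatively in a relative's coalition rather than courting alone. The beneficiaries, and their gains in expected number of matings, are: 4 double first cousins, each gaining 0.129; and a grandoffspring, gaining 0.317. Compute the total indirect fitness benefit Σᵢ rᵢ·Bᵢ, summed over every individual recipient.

0.20825

r to a double first cousin = 1/4 (double first cousins share both grandparent pairs — four paths of length 4: r = 4·(1/2)^4 = 1/4).
r to a grandoffspring = 1/4 (two parent–offspring links: r = (1/2)^2 = 1/4).
Summing one r·B term per recipient: 4·0.25·0.129 + 1·0.25·0.317 = 0.20825.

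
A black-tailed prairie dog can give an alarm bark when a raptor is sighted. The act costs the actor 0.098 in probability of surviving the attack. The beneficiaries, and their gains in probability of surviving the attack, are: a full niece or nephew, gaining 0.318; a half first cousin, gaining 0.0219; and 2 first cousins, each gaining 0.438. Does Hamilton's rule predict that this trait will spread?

Yes

Hamilton's rule: the trait is favored when the sum of r·B over every recipient exceeds the actor's cost C.
r to a full niece or nephew = 1/4 (full aunt/uncle↔niece/nephew: two paths of length 3 through the shared grandparent pair: r = 2·(1/2)^3 = 1/4).
r to a half first cousin = 0.0625 (half first cousins share one grandparent — one path of length 4: r = (1/2)^4 = 1/16).
r to a first cousin = 0.125 (first cousins share one grandparent pair — two paths of length 4: r = 2·(1/2)^4 = 1/8).
Summing one r·B term per recipient: 1·0.25·0.318 + 1·0.0625·0.0219 + 2·0.125·0.438 = 0.19036875.
0.19036875 > 0.098: the indirect benefit exceeds the cost.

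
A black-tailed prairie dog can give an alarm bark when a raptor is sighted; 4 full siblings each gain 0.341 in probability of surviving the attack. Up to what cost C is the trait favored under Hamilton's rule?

r to a full sibling = 0.5 (full sibs share both parents — two paths of length 2: r = 2·(1/2)^2 = 1/2).
Hamilton's rule: n·r·B > C, so the trait is favored while C < n·r·B = 4·0.5·0.341 = 0.682.

0.682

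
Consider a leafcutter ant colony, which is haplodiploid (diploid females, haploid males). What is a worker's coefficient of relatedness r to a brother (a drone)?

0.25

Her haploid brother carries none of their father's genes and a random half of their mother's genome; that half matches the maternal half of her own genome with probability 1/2: r = 1/2 · 1/2 = 1/4.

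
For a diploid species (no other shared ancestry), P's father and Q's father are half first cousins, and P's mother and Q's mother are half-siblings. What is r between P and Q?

0.078125

Relatedness sums over independent paths through distinct common ancestors.
P and Q are related in two ways: half second cousins through their fathers (r = 1/64) and half first cousins through their mothers (r = 1/16).
r = 1/64 + 1/16 = 5/64 = 0.078125.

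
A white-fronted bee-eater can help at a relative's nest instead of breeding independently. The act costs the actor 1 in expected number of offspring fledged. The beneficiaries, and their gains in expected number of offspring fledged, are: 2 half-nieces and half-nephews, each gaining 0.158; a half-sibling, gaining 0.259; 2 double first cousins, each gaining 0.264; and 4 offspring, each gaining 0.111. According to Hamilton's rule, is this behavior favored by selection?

No

Hamilton's rule: the trait is favored when the sum of r·B over every recipient exceeds the actor's cost C.
r to a half-niece or half-nephew = 0.125 (half-aunt/uncle↔niece/nephew: one path of length 3: r = (1/2)^3 = 1/8).
r to a half-sibling = 0.25 (half-sibs share one parent — one path of length 2: r = (1/2)^2 = 1/4).
r to a double first cousin = 1/4 (double first cousins share both grandparent pairs — four paths of length 4: r = 4·(1/2)^4 = 1/4).
r to an offspring = 1/2 (one parent–offspring link: r = (1/2)^1 = 1/2).
Summing one r·B term per recipient: 2·0.125·0.158 + 1·0.25·0.259 + 2·0.25·0.264 + 4·0.5·0.111 = 0.45825.
0.45825 < 1: the indirect benefit is less than the cost.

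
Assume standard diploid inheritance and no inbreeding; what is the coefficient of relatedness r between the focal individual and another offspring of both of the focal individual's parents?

Each parent–offspring link contributes a factor of 1/2, and independent paths through distinct common ancestors add.
Full sibs share both parents — two paths of length 2: r = 2·(1/2)^2 = 1/2.

0.5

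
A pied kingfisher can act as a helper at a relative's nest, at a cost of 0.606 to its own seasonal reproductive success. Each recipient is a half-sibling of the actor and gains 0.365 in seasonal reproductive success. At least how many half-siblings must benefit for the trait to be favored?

r to a half-sibling = 1/4 (half-sibs share one parent — one path of length 2: r = (1/2)^2 = 1/4).
Hamilton's rule: n·r·B > C  ⇒  n > C/(r·B) = 0.606/(0.25·0.365) = 6.641.
The smallest integer exceeding 6.641 is 7.

7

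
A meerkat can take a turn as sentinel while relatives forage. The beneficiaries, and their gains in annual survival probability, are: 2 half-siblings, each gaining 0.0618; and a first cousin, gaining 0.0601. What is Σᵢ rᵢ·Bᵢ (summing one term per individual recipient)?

0.0384125

r to a half-sibling = 0.25 (half-sibs share one parent — one path of length 2: r = (1/2)^2 = 1/4).
r to a first cousin = 1/8 (first cousins share one grandparent pair — two paths of length 4: r = 2·(1/2)^4 = 1/8).
Summing one r·B term per recipient: 2·0.25·0.0618 + 1·0.125·0.0601 = 0.0384125.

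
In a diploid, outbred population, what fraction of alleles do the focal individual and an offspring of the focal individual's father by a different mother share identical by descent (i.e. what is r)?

Each parent–offspring link contributes a factor of 1/2, and independent paths through distinct common ancestors add.
Half-sibs share one parent — one path of length 2: r = (1/2)^2 = 1/4.

0.25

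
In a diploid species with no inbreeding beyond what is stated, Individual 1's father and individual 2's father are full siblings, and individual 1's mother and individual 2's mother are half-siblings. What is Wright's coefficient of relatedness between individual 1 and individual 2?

Relatedness sums over independent paths through distinct common ancestors.
Individual 1 and individual 2 are related in two ways: first cousins through their fathers (r = 1/8) and half first cousins through their mothers (r = 1/16).
r = 1/8 + 1/16 = 0.1875.

0.1875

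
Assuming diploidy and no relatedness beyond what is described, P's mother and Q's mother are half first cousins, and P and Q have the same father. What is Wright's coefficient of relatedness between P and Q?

0.265625

Relatedness sums over independent paths through distinct common ancestors.
P and Q are related in two ways: half second cousins through their mothers (r = 1/64) and half-sibs through their shared father (r = 1/4).
r = 1/64 + 1/4 = 17/64 = 0.265625.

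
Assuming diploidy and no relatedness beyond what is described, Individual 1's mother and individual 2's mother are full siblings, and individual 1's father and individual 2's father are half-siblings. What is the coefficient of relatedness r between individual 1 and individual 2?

0.1875

Relatedness sums over independent paths through distinct common ancestors.
Individual 1 and individual 2 are related in two ways: first cousins through their mothers (r = 1/8) and half first cousins through their fathers (r = 1/16).
r = 1/8 + 1/16 = 3/16 = 0.1875.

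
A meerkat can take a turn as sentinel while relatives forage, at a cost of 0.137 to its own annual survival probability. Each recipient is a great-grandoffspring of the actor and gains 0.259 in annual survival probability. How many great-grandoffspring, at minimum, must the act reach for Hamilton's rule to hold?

5

r to a great-grandoffspring = 1/8 (three parent–offspring links: r = (1/2)^3 = 1/8).
Hamilton's rule: n·r·B > C  ⇒  n > C/(r·B) = 0.137/(0.125·0.259) = 4.232.
The smallest integer exceeding 4.232 is 5.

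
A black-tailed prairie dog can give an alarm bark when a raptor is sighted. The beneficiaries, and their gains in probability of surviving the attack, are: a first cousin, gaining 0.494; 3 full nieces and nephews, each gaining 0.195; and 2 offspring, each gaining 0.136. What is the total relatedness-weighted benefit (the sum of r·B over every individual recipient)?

0.344

r to a first cousin = 0.125 (first cousins share one grandparent pair — two paths of length 4: r = 2·(1/2)^4 = 1/8).
r to a full niece or nephew = 1/4 (full aunt/uncle↔niece/nephew: two paths of length 3 through the shared grandparent pair: r = 2·(1/2)^3 = 1/4).
r to an offspring = 1/2 (one parent–offspring link: r = (1/2)^1 = 1/2).
Summing one r·B term per recipient: 1·0.125·0.494 + 3·0.25·0.195 + 2·0.5·0.136 = 0.344.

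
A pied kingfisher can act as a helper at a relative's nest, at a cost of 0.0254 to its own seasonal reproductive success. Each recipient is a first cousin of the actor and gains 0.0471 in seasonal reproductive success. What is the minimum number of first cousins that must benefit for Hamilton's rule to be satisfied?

5

r to a first cousin = 0.125 (first cousins share one grandparent pair — two paths of length 4: r = 2·(1/2)^4 = 1/8).
Hamilton's rule: n·r·B > C  ⇒  n > C/(r·B) = 0.0254/(0.125·0.0471) = 4.314.
The smallest integer exceeding 4.314 is 5.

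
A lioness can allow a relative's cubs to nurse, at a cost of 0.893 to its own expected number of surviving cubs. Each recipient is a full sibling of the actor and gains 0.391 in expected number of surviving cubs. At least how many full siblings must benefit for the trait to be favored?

5

r to a full sibling = 0.5 (full sibs share both parents — two paths of length 2: r = 2·(1/2)^2 = 1/2).
Hamilton's rule: n·r·B > C  ⇒  n > C/(r·B) = 0.893/(0.5·0.391) = 4.568.
The smallest integer exceeding 4.568 is 5.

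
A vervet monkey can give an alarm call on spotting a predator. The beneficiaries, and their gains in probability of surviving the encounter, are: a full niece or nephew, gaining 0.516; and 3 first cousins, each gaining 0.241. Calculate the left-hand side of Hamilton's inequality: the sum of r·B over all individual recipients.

r to a full niece or nephew = 1/4 (full aunt/uncle↔niece/nephew: two paths of length 3 through the shared grandparent pair: r = 2·(1/2)^3 = 1/4).
r to a first cousin = 1/8 (first cousins share one grandparent pair — two paths of length 4: r = 2·(1/2)^4 = 1/8).
Summing one r·B term per recipient: 1·0.25·0.516 + 3·0.125·0.241 = 0.219375.

0.219375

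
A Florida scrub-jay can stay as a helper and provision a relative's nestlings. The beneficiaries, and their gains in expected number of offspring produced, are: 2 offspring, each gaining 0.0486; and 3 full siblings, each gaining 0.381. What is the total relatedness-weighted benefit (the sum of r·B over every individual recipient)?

r to an offspring = 0.5 (one parent–offspring link: r = (1/2)^1 = 1/2).
r to a full sibling = 1/2 (full sibs share both parents — two paths of length 2: r = 2·(1/2)^2 = 1/2).
Summing one r·B term per recipient: 2·0.5·0.0486 + 3·0.5·0.381 = 0.6201.

0.6201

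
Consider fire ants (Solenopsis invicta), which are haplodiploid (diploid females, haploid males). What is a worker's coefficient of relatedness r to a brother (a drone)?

0.25

Her haploid brother carries none of their father's genes and a random half of their mother's genome; that half matches the maternal half of her own genome with probability 1/2: r = 1/2 · 1/2 = 1/4.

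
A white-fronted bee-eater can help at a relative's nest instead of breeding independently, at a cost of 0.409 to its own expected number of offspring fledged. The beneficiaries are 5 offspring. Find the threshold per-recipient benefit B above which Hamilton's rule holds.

r to an offspring = 1/2 (one parent–offspring link: r = (1/2)^1 = 1/2).
Hamilton's rule with n recipients of equal r: n·r·B > C, so B > C/(n·r) = 0.409/(5·0.5) = 0.1636.

0.1636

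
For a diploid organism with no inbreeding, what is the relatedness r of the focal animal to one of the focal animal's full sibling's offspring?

0.25

Each parent–offspring link contributes a factor of 1/2, and independent paths through distinct common ancestors add.
Full aunt/uncle↔niece/nephew: two paths of length 3 through the shared grandparent pair: r = 2·(1/2)^3 = 1/4.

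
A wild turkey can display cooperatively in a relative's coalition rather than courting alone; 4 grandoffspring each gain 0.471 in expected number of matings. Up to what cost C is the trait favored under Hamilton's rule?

r to a grandoffspring = 0.25 (two parent–offspring links: r = (1/2)^2 = 1/4).
Hamilton's rule: n·r·B > C, so the trait is favored while C < n·r·B = 4·0.25·0.471 = 0.471.

0.471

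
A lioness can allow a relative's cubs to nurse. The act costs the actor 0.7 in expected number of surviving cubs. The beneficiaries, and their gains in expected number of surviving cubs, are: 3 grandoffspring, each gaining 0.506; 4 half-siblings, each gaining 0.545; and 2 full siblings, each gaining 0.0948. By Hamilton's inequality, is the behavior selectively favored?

Hamilton's rule: the trait is favored when the sum of r·B over every recipient exceeds the actor's cost C.
r to a grandoffspring = 1/4 (two parent–offspring links: r = (1/2)^2 = 1/4).
r to a half-sibling = 1/4 (half-sibs share one parent — one path of length 2: r = (1/2)^2 = 1/4).
r to a full sibling = 0.5 (full sibs share both parents — two paths of length 2: r = 2·(1/2)^2 = 1/2).
Summing one r·B term per recipient: 3·0.25·0.506 + 4·0.25·0.545 + 2·0.5·0.0948 = 1.0193.
1.0193 > 0.7: the indirect benefit exceeds the cost.

Yes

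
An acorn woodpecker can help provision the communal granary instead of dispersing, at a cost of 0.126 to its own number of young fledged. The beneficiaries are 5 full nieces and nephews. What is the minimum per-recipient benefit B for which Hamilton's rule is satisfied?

0.1008

r to a full niece or nephew = 1/4 (full aunt/uncle↔niece/nephew: two paths of length 3 through the shared grandparent pair: r = 2·(1/2)^3 = 1/4).
Hamilton's rule with n recipients of equal r: n·r·B > C, so B > C/(n·r) = 0.126/(5·0.25) = 0.1008.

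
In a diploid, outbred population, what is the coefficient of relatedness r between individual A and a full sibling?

Each parent–offspring link contributes a factor of 1/2, and independent paths through distinct common ancestors add.
Full sibs share both parents — two paths of length 2: r = 2·(1/2)^2 = 1/2.

0.5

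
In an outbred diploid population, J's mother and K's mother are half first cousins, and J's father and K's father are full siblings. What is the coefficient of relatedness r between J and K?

0.140625

Relatedness sums over independent paths through distinct common ancestors.
J and K are related in two ways: half second cousins through their mothers (r = 1/64) and first cousins through their fathers (r = 1/8).
r = 1/64 + 1/8 = 0.140625.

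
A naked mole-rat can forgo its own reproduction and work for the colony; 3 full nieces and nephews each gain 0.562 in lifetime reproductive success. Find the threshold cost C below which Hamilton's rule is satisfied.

r to a full niece or nephew = 1/4 (full aunt/uncle↔niece/nephew: two paths of length 3 through the shared grandparent pair: r = 2·(1/2)^3 = 1/4).
Hamilton's rule: n·r·B > C, so the trait is favored while C < n·r·B = 3·0.25·0.562 = 0.4215.

0.4215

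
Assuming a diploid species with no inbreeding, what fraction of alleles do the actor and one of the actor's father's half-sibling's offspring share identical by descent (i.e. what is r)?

0.0625

Each parent–offspring link contributes a factor of 1/2, and independent paths through distinct common ancestors add.
Half first cousins share one grandparent — one path of length 4: r = (1/2)^4 = 1/16.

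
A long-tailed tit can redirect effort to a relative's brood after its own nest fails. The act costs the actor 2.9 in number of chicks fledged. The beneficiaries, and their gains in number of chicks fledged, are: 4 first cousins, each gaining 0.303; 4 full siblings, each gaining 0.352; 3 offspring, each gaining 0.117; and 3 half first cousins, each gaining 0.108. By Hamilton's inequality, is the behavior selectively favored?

Hamilton's rule: the trait is favored when the sum of r·B over every recipient exceeds the actor's cost C.
r to a first cousin = 0.125 (first cousins share one grandparent pair — two paths of length 4: r = 2·(1/2)^4 = 1/8).
r to a full sibling = 0.5 (full sibs share both parents — two paths of length 2: r = 2·(1/2)^2 = 1/2).
r to an offspring = 0.5 (one parent–offspring link: r = (1/2)^1 = 1/2).
r to a half first cousin = 1/16 (half first cousins share one grandparent — one path of length 4: r = (1/2)^4 = 1/16).
Summing one r·B term per recipient: 4·0.125·0.303 + 4·0.5·0.352 + 3·0.5·0.117 + 3·0.0625·0.108 = 1.05125.
1.05125 < 2.9: the indirect benefit is less than the cost.

No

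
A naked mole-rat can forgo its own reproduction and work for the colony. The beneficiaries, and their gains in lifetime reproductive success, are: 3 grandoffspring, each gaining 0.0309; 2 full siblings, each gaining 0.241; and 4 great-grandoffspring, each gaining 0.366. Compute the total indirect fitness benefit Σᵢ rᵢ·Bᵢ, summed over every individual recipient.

0.447175

r to a grandoffspring = 0.25 (two parent–offspring links: r = (1/2)^2 = 1/4).
r to a full sibling = 0.5 (full sibs share both parents — two paths of length 2: r = 2·(1/2)^2 = 1/2).
r to a great-grandoffspring = 0.125 (three parent–offspring links: r = (1/2)^3 = 1/8).
Summing one r·B term per recipient: 3·0.25·0.0309 + 2·0.5·0.241 + 4·0.125·0.366 = 0.447175.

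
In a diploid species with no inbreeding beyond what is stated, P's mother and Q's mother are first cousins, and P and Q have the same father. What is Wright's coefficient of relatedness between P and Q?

0.28125

Wright's path rule: contributions from independent ancestry routes add.
P and Q are related in two ways: second cousins through their mothers (r = 1/32) and half-sibs through their shared father (r = 1/4).
r = 1/32 + 1/4 = 9/32 = 0.28125.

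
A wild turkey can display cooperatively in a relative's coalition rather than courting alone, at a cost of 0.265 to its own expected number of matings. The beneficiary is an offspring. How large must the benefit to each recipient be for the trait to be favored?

r to an offspring = 0.5 (one parent–offspring link: r = (1/2)^1 = 1/2).
Hamilton's rule with n recipients of equal r: n·r·B > C, so B > C/(n·r) = 0.265/(1·0.5) = 0.53.

0.53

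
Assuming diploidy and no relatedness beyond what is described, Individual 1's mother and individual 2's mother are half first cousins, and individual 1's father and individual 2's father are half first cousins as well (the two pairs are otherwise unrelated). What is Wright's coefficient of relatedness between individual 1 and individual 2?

0.03125

With two independent routes of shared ancestry, r is the sum of the two contributions.
Individual 1 and individual 2 are related in two ways: half second cousins through their mothers (r = 1/64) and half second cousins through their fathers (r = 1/64).
r = 1/64 + 1/64 = 1/32 = 0.03125.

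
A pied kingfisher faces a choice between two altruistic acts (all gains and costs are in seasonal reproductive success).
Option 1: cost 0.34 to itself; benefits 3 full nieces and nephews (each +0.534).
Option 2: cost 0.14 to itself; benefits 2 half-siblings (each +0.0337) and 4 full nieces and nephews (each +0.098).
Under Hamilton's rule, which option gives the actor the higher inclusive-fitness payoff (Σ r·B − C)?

Option 1: r to a full niece or nephew = 0.25.
Option 1: Σ r·B − C = (3·0.25·0.534) − 0.34 = 0.0605.
Option 2: r to a half-sibling = 0.25.
Option 2: r to a full niece or nephew = 0.25.
Option 2: Σ r·B − C = (2·0.25·0.0337 + 4·0.25·0.098) − 0.14 = -0.02515.
Option 1 has the higher net inclusive-fitness payoff.

Option 1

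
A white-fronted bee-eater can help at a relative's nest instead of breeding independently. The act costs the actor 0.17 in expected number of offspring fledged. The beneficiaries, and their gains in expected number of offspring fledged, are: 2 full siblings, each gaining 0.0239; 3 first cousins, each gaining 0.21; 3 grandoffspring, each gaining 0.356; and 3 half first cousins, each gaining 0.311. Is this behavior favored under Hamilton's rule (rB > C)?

Hamilton's rule: the trait is favored when the sum of r·B over every recipient exceeds the actor's cost C.
r to a full sibling = 0.5 (full sibs share both parents — two paths of length 2: r = 2·(1/2)^2 = 1/2).
r to a first cousin = 0.125 (first cousins share one grandparent pair — two paths of length 4: r = 2·(1/2)^4 = 1/8).
r to a grandoffspring = 1/4 (two parent–offspring links: r = (1/2)^2 = 1/4).
r to a half first cousin = 0.0625 (half first cousins share one grandparent — one path of length 4: r = (1/2)^4 = 1/16).
Summing one r·B term per recipient: 2·0.5·0.0239 + 3·0.125·0.21 + 3·0.25·0.356 + 3·0.0625·0.311 = 0.4279625.
0.4279625 > 0.17: the indirect benefit exceeds the cost.

Yes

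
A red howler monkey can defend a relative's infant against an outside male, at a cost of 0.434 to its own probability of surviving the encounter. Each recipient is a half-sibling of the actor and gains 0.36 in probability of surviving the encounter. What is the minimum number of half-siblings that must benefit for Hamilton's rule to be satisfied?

5

r to a half-sibling = 0.25 (half-sibs share one parent — one path of length 2: r = (1/2)^2 = 1/4).
Hamilton's rule: n·r·B > C  ⇒  n > C/(r·B) = 0.434/(0.25·0.36) = 4.822.
The smallest integer exceeding 4.822 is 5.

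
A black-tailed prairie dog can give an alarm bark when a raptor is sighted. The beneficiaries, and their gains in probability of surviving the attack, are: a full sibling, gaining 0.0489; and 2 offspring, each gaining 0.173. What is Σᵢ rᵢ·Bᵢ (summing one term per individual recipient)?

r to a full sibling = 1/2 (full sibs share both parents — two paths of length 2: r = 2·(1/2)^2 = 1/2).
r to an offspring = 1/2 (one parent–offspring link: r = (1/2)^1 = 1/2).
Summing one r·B term per recipient: 1·0.5·0.0489 + 2·0.5·0.173 = 0.19745.

0.19745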